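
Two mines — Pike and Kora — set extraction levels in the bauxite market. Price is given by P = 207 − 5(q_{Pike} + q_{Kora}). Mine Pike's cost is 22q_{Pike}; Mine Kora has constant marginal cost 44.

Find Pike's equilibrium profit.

Mine Pike's profit: π = q_{Pike}(207 − 5(q_{Pike} + q_{Kora})) − 22q_{Pike}.
∂π/∂q_{Pike} = 185 − 10q_{Pike} − 5q_{Kora} = 0, so q_{Pike} = 18.5 − 0.5q_{Kora}.
By the same steps for Kora: q_{Kora} = 16.3 − 0.5q_{Pike}.
Solving the two reaction functions simultaneously: (1 − (−0.5)(−0.5))q_{Pike} = 18.5 − 0.5·16.3, so 0.75q_{Pike} = 10.35 and q_{Pike} = 13.8.
Then q_{Kora} = 16.3 − 0.5·13.8 = 9.4.
Price P = 207 − 5·23.2 = 91.
Pike's profit: (91 − 22)·13.8 = 952.2.

952.2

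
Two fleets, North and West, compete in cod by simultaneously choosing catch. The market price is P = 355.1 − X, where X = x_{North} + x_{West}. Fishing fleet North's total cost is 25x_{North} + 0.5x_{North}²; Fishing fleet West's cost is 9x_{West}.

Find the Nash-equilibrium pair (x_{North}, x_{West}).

62.82, 141.64

Fishing fleet North's profit: π = x_{North}(355.1 − (x_{North} + x_{West})) − 25x_{North} − 0.5x_{North}².
∂π/∂x_{North} = 330.1 − 3x_{North} − x_{West} = 0, so x_{North} = 3301/30 − (1/3)x_{West}.
For West: ∂π/∂x_{West} = 346.1 − 2x_{West} − x_{North} = 0 ⇒ x_{West} = 173.05 − 0.5x_{North}.
Solving the two reaction functions simultaneously: (1 − (−1/3)(−0.5))x_{North} = 3301/30 − (1/3)·173.05, so (5/6)x_{North} = 52.35 and x_{North} = 62.82.
Then x_{West} = 173.05 − 0.5·62.82 = 141.64.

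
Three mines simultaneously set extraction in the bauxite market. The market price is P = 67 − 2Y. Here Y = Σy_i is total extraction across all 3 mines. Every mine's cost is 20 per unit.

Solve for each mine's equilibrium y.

5.875

A representative mine's profit is π_i = y_i(67 − 2Y) − 20y_i, with Y = y_i + Σ_{j≠i} y_j.
First-order condition: 47 − 4y_i − 2Σ_{j≠i} y_j = 0.
Imposing symmetry (y_j = y for all j) turns Σ_{j≠i} y_j into 2y, so 47 = 8y and y = 5.875.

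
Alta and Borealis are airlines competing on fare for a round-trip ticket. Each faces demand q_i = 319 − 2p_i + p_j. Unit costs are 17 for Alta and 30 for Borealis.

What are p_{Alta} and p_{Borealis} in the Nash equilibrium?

119.4, 124.6

Alta's profit: π = (p_{Alta} − 17)(319 − 2p_{Alta} + p_{Borealis}).
∂π/∂p_{Alta} = 353 − 4p_{Alta} + p_{Borealis} = 0 ⇒ p_{Alta} = 88.25 + 0.25p_{Borealis}.
Similarly p_{Borealis} = 94.75 + 0.25p_{Alta}.
Plugging p_{Borealis} into Alta's best response: p_{Alta} = 88.25 + 0.25(94.75 + 0.25p_{Alta}) ⇒ 0.9375p_{Alta} = 111.9375, so p_{Alta} = 119.4.
Then p_{Borealis} = 94.75 + 0.25·119.4 = 124.6.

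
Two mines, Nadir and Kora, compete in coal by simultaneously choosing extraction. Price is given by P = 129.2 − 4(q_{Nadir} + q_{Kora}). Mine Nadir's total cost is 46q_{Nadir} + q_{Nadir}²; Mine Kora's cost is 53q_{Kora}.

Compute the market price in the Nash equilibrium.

Mine Nadir's profit: π = q_{Nadir}(129.2 − 4(q_{Nadir} + q_{Kora})) − 46q_{Nadir} − q_{Nadir}².
∂π/∂q_{Nadir} = 83.2 − 10q_{Nadir} − 4q_{Kora} = 0, so q_{Nadir} = 8.32 − 0.4q_{Kora}.
For Kora: ∂π/∂q_{Kora} = 76.2 − 8q_{Kora} − 4q_{Nadir} = 0 ⇒ q_{Kora} = 9.525 − 0.5q_{Nadir}.
Substituting the second reaction function into the first: q_{Nadir} = 8.32 − 0.4(9.525 − 0.5q_{Nadir}), which gives 0.8q_{Nadir} = 4.51 ⇒ q_{Nadir} = 5.6375.
Then q_{Kora} = 9.525 − 0.5·5.6375 = 1073/160.
Equilibrium price: P = 129.2 − 4·(395/32) = 79.825.

79.825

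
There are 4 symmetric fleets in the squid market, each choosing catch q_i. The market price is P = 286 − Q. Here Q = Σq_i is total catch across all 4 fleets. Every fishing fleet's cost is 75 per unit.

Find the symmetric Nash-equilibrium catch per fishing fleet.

A representative fishing fleet's profit is π_i = q_i(286 − Q) − 75q_i, with Q = q_i + Σ_{j≠i} q_j.
First-order condition: 211 − 2q_i − Σ_{j≠i} q_j = 0.
In a symmetric equilibrium every fishing fleet chooses the same q, so Σ_{j≠i} q_j = 3q. The condition becomes 211 − 5q = 0, giving q = 211/5 = 42.2.

42.2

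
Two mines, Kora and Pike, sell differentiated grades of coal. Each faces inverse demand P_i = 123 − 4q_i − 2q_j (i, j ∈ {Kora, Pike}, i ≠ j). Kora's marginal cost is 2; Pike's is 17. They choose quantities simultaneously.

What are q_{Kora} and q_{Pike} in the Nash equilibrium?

12.6, 10.1

Mine Kora's profit: π = q_{Kora}(123 − 4q_{Kora} − 2q_{Pike}) − 2q_{Kora}.
∂π/∂q_{Kora} = 121 − 8q_{Kora} − 2q_{Pike} = 0 ⇒ q_{Kora} = 15.125 − 0.25q_{Pike}.
Similarly q_{Pike} = 13.25 − 0.25q_{Kora}.
Solving the two reaction functions simultaneously: (1 − (−0.25)(−0.25))q_{Kora} = 15.125 − 0.25·13.25, so 0.9375q_{Kora} = 11.8125 and q_{Kora} = 12.6.
Then q_{Pike} = 13.25 − 0.25·12.6 = 10.1.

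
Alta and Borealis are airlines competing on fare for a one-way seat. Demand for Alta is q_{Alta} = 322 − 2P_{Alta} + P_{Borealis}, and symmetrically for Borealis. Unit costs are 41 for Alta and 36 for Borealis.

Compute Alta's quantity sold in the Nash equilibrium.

Alta's profit: π = (P_{Alta} − 41)(322 − 2P_{Alta} + P_{Borealis}).
∂π/∂P_{Alta} = 404 − 4P_{Alta} + P_{Borealis} = 0 ⇒ P_{Alta} = 101 + 0.25P_{Borealis}.
Similarly P_{Borealis} = 98.5 + 0.25P_{Alta}.
Solving the two reaction functions simultaneously: (1 − (0.25)(0.25))P_{Alta} = 101 + 0.25·98.5, so 0.9375P_{Alta} = 125.625 and P_{Alta} = 134.
Then P_{Borealis} = 98.5 + 0.25·134 = 132.
q_{Alta} = 322 − 2·134 + 132 = 186.

186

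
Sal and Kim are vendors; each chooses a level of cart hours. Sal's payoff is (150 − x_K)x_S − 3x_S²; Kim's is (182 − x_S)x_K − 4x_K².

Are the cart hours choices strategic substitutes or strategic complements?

Expanding Sal's payoff: 150x_S − x_Kx_S − 3x_S².
∂π/∂x_S = 150 − x_K − 6x_S = 0, so x_S = 25 − (1/6)x_K.
The best-response slope dx_S/dx_K = −1/6 < 0: the reaction function is downward-sloping, so the choices are strategic substitutes.

strategic substitutes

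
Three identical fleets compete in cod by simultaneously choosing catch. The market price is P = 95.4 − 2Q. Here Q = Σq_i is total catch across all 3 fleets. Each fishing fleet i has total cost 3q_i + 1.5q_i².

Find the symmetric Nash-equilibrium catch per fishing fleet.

8.4

A representative fishing fleet's profit is π_i = q_i(95.4 − 2Q) − 3q_i − 1.5q_i², with Q = q_i + Σ_{j≠i} q_j.
First-order condition: 92.4 − 7q_i − 2Σ_{j≠i} q_j = 0.
Imposing symmetry (q_j = q for all j) turns Σ_{j≠i} q_j into 2q, so 92.4 = 11q and q = 8.4.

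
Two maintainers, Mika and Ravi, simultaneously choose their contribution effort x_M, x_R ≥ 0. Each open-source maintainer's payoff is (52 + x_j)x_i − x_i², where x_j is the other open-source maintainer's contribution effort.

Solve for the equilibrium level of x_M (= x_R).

52

Mika's payoff is (52 + x_R)x_M − x_M².
∂π/∂x_M = 52 + x_R − 2x_M = 0, so x_M = 26 + 0.5x_R.
The game is symmetric, so in equilibrium x_R = x_M: the reaction function gives 0.5x_M = 26, hence x_M = 52.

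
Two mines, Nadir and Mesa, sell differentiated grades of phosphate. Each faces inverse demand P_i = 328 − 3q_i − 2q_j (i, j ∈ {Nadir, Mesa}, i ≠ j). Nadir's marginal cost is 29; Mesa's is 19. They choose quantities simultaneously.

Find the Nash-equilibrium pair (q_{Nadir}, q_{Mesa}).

Mine Nadir's profit: π = q_{Nadir}(328 − 3q_{Nadir} − 2q_{Mesa}) − 29q_{Nadir}.
∂π/∂q_{Nadir} = 299 − 6q_{Nadir} − 2q_{Mesa} = 0 ⇒ q_{Nadir} = 299/6 − (1/3)q_{Mesa}.
Similarly q_{Mesa} = 51.5 − (1/3)q_{Nadir}.
Solving the two reaction functions simultaneously: (1 − (−1/3)(−1/3))q_{Nadir} = 299/6 − (1/3)·51.5, so (8/9)q_{Nadir} = 98/3 and q_{Nadir} = 36.75.
Then q_{Mesa} = 51.5 − (1/3)·36.75 = 39.25.

36.75, 39.25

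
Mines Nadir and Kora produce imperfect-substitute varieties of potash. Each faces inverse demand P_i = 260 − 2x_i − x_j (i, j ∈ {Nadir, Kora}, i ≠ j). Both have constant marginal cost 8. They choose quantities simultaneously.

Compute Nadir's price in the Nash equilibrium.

108.8

Mine Nadir's profit: π = x_{Nadir}(260 − 2x_{Nadir} − x_{Kora}) − 8x_{Nadir}.
∂π/∂x_{Nadir} = 252 − 4x_{Nadir} − x_{Kora} = 0 ⇒ x_{Nadir} = 63 − 0.25x_{Kora}.
By symmetry x_{Kora} = x_{Nadir}; substituting into the reaction function, 1.25x_{Nadir} = 63 and x_{Nadir} = 50.4.
P_{Nadir} = 260 − 2·50.4 − 50.4 = 108.8.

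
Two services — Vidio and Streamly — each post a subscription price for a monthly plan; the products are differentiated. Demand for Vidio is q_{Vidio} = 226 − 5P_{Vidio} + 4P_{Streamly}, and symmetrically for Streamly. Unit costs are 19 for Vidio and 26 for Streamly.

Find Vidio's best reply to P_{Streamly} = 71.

60.5

Vidio's profit: π = (P_{Vidio} − 19)(226 − 5P_{Vidio} + 4P_{Streamly}).
∂π/∂P_{Vidio} = 321 − 10P_{Vidio} + 4P_{Streamly} = 0 ⇒ P_{Vidio} = 32.1 + 0.4P_{Streamly}.
At P_{Streamly} = 71: P_{Vidio} = 32.1 + 0.4·71 = 60.5.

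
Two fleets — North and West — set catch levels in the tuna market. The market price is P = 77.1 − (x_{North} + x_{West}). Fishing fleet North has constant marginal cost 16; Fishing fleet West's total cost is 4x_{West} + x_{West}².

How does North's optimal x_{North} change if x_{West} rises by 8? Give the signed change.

-4

Fishing fleet North's profit: π = x_{North}(77.1 − (x_{North} + x_{West})) − 16x_{North}.
∂π/∂x_{North} = 61.1 − 2x_{North} − x_{West} = 0, so x_{North} = 30.55 − 0.5x_{West}.
The reaction-function slope is −0.5, so an 8-unit rise in x_{West} moves x_{North} by −0.5 × 8 = −4. North's best response falls — the actions are strategic substitutes.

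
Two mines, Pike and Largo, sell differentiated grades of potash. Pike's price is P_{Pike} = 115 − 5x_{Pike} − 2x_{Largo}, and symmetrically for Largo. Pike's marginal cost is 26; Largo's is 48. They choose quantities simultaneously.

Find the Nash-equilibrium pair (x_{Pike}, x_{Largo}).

Mine Pike's profit: π = x_{Pike}(115 − 5x_{Pike} − 2x_{Largo}) − 26x_{Pike}.
∂π/∂x_{Pike} = 89 − 10x_{Pike} − 2x_{Largo} = 0 ⇒ x_{Pike} = 8.9 − 0.2x_{Largo}.
Similarly x_{Largo} = 6.7 − 0.2x_{Pike}.
Plugging x_{Largo} into Pike's best response: x_{Pike} = 8.9 − 0.2(6.7 − 0.2x_{Pike}) ⇒ 0.96x_{Pike} = 7.56, so x_{Pike} = 7.875.
Then x_{Largo} = 6.7 − 0.2·7.875 = 5.125.

7.875, 5.125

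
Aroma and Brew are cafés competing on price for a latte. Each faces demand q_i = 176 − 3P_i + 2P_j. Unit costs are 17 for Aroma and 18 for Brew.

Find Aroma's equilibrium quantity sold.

Aroma's profit: π = (P_{Aroma} − 17)(176 − 3P_{Aroma} + 2P_{Brew}).
∂π/∂P_{Aroma} = 227 − 6P_{Aroma} + 2P_{Brew} = 0 ⇒ P_{Aroma} = 227/6 + (1/3)P_{Brew}.
Similarly P_{Brew} = 115/3 + (1/3)P_{Aroma}.
Solving the two reaction functions simultaneously: (1 − (1/3)(1/3))P_{Aroma} = 227/6 + (1/3)·(115/3), so (8/9)P_{Aroma} = 911/18 and P_{Aroma} = 56.9375.
Then P_{Brew} = 115/3 + (1/3)·56.9375 = 57.3125.
q_{Aroma} = 176 − 3·56.9375 + 2·57.3125 = 119.8125.

119.8125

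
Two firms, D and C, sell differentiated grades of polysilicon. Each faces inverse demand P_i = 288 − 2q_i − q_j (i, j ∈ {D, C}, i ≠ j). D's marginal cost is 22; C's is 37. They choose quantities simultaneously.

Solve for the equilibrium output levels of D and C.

Firm D's profit: π = q_D(288 − 2q_D − q_C) − 22q_D.
∂π/∂q_D = 266 − 4q_D − q_C = 0 ⇒ q_D = 66.5 − 0.25q_C.
Similarly q_C = 62.75 − 0.25q_D.
Solving the two reaction functions simultaneously: (1 − (−0.25)(−0.25))q_D = 66.5 − 0.25·62.75, so 0.9375q_D = 50.8125 and q_D = 54.2.
Then q_C = 62.75 − 0.25·54.2 = 49.2.

54.2, 49.2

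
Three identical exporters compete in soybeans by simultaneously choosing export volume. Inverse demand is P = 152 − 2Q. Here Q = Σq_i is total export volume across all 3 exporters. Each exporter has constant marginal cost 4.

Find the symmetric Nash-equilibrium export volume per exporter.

18.5

A representative exporter's profit is π_i = q_i(152 − 2Q) − 4q_i, with Q = q_i + Σ_{j≠i} q_j.
First-order condition: 148 − 4q_i − 2Σ_{j≠i} q_j = 0.
In a symmetric equilibrium every exporter chooses the same q, so Σ_{j≠i} q_j = 2q. The condition becomes 148 − 8q = 0, giving q = 148/8 = 18.5.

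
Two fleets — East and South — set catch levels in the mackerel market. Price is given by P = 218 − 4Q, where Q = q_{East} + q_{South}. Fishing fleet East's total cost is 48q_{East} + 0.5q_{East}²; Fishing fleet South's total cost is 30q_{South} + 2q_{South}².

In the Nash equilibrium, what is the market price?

118

Fishing fleet East's profit: π = q_{East}(218 − 4(q_{East} + q_{South})) − 48q_{East} − 0.5q_{East}².
∂π/∂q_{East} = 170 − 9q_{East} − 4q_{South} = 0, so q_{East} = 170/9 − (4/9)q_{South}.
For South: ∂π/∂q_{South} = 188 − 12q_{South} − 4q_{East} = 0 ⇒ q_{South} = 47/3 − (1/3)q_{East}.
Substituting the second reaction function into the first: q_{East} = 170/9 − (4/9)(47/3 − (1/3)q_{East}), which gives (23/27)q_{East} = 322/27 ⇒ q_{East} = 14.
Then q_{South} = 47/3 − (1/3)·14 = 11.
Equilibrium price: P = 218 − 4·25 = 118.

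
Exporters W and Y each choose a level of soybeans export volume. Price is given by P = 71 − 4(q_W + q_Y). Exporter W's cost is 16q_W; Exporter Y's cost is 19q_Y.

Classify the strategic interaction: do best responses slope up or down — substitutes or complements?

Exporter W's profit: π = q_W(71 − 4(q_W + q_Y)) − 16q_W.
∂π/∂q_W = 55 − 8q_W − 4q_Y = 0, so q_W = 6.875 − 0.5q_Y.
The best-response slope dq_W/dq_Y = −0.5 < 0: the reaction function is downward-sloping, so the choices are strategic substitutes.

strategic substitutes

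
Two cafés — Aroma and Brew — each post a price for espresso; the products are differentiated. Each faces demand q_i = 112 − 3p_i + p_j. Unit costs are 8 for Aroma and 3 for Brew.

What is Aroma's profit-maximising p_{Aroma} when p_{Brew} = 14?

25

Aroma's profit: π = (p_{Aroma} − 8)(112 − 3p_{Aroma} + p_{Brew}).
∂π/∂p_{Aroma} = 136 − 6p_{Aroma} + p_{Brew} = 0 ⇒ p_{Aroma} = 68/3 + (1/6)p_{Brew}.
At p_{Brew} = 14: p_{Aroma} = 68/3 + (1/6)·14 = 25.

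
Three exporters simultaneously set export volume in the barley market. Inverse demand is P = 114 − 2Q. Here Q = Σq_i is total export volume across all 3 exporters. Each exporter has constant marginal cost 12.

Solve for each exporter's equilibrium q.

A representative exporter's profit is π_i = q_i(114 − 2Q) − 12q_i, with Q = q_i + Σ_{j≠i} q_j.
First-order condition: 102 − 4q_i − 2Σ_{j≠i} q_j = 0.
In a symmetric equilibrium every exporter chooses the same q, so Σ_{j≠i} q_j = 2q. The condition becomes 102 − 8q = 0, giving q = 102/8 = 12.75.

12.75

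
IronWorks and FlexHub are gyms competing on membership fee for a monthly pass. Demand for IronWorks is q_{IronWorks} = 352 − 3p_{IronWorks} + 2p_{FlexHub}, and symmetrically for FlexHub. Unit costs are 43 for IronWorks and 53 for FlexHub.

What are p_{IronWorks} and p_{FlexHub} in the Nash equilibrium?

122.125, 125.875

IronWorks's profit: π = (p_{IronWorks} − 43)(352 − 3p_{IronWorks} + 2p_{FlexHub}).
∂π/∂p_{IronWorks} = 481 − 6p_{IronWorks} + 2p_{FlexHub} = 0 ⇒ p_{IronWorks} = 481/6 + (1/3)p_{FlexHub}.
Similarly p_{FlexHub} = 511/6 + (1/3)p_{IronWorks}.
Plugging p_{FlexHub} into IronWorks's best response: p_{IronWorks} = 481/6 + (1/3)(511/6 + (1/3)p_{IronWorks}) ⇒ (8/9)p_{IronWorks} = 977/9, so p_{IronWorks} = 122.125.
Then p_{FlexHub} = 511/6 + (1/3)·122.125 = 125.875.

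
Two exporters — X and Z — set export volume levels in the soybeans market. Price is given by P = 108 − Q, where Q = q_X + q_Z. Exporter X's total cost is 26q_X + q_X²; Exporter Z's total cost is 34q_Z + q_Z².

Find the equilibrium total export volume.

31.2

Exporter X's profit: π = q_X(108 − (q_X + q_Z)) − 26q_X − q_X².
∂π/∂q_X = 82 − 4q_X − q_Z = 0, so q_X = 20.5 − 0.25q_Z.
By the same steps for Z: q_Z = 18.5 − 0.25q_X.
Plugging q_Z into X's best response: q_X = 20.5 − 0.25(18.5 − 0.25q_X) ⇒ 0.9375q_X = 15.875, so q_X = 254/15.
Then q_Z = 18.5 − 0.25·(254/15) = 214/15.
Total export volume: 254/15 + 214/15 = 31.2.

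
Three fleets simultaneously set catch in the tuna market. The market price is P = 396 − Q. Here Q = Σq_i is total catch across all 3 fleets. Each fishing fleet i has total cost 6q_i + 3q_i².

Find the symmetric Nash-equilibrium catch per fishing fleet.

A representative fishing fleet's profit is π_i = q_i(396 − Q) − 6q_i − 3q_i², with Q = q_i + Σ_{j≠i} q_j.
First-order condition: 390 − 8q_i − Σ_{j≠i} q_j = 0.
Imposing symmetry (q_j = q for all j) turns Σ_{j≠i} q_j into 2q, so 390 = 10q and q = 39.

39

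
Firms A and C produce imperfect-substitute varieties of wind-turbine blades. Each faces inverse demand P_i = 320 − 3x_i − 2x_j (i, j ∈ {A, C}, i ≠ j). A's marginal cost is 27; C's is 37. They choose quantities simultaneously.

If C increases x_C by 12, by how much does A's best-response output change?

-4

Firm A's profit: π = x_A(320 − 3x_A − 2x_C) − 27x_A.
∂π/∂x_A = 293 − 6x_A − 2x_C = 0 ⇒ x_A = 293/6 − (1/3)x_C.
The reaction-function slope is −1/3, so a 12-unit rise in x_C moves x_A by −1/3 × 12 = −4. A's best response falls — the actions are strategic substitutes.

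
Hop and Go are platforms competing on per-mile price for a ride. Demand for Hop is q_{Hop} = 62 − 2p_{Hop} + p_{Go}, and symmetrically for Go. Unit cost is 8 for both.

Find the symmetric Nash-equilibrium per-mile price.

Hop's profit: π = (p_{Hop} − 8)(62 − 2p_{Hop} + p_{Go}).
∂π/∂p_{Hop} = 78 − 4p_{Hop} + p_{Go} = 0 ⇒ p_{Hop} = 19.5 + 0.25p_{Go}.
Setting p_{Hop} = p_{Go} in the reaction function: p_{Hop} = 19.5 + 0.25p_{Hop}, so p_{Hop} = 19.5 / 0.75 = 26.

26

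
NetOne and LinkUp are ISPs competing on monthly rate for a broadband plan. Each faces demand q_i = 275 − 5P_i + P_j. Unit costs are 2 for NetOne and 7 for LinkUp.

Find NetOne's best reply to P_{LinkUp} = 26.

31.1

NetOne's profit: π = (P_{NetOne} − 2)(275 − 5P_{NetOne} + P_{LinkUp}).
∂π/∂P_{NetOne} = 285 − 10P_{NetOne} + P_{LinkUp} = 0 ⇒ P_{NetOne} = 28.5 + 0.1P_{LinkUp}.
At P_{LinkUp} = 26: P_{NetOne} = 28.5 + 0.1·26 = 31.1.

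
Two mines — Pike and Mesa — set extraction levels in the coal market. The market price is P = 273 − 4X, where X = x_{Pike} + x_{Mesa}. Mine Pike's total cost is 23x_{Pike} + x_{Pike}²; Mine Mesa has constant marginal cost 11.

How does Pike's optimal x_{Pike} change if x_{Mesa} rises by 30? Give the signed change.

-12

Mine Pike's profit: π = x_{Pike}(273 − 4(x_{Pike} + x_{Mesa})) − 23x_{Pike} − x_{Pike}².
∂π/∂x_{Pike} = 250 − 10x_{Pike} − 4x_{Mesa} = 0, so x_{Pike} = 25 − 0.4x_{Mesa}.
The reaction-function slope is −0.4, so a 30-unit rise in x_{Mesa} moves x_{Pike} by −0.4 × 30 = −12. Pike's best response falls — the actions are strategic substitutes.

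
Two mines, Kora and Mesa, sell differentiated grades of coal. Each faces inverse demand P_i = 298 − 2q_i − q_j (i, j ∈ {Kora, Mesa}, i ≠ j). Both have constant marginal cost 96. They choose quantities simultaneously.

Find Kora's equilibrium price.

176.8

Mine Kora's profit: π = q_{Kora}(298 − 2q_{Kora} − q_{Mesa}) − 96q_{Kora}.
∂π/∂q_{Kora} = 202 − 4q_{Kora} − q_{Mesa} = 0 ⇒ q_{Kora} = 50.5 − 0.25q_{Mesa}.
The game is symmetric, so in equilibrium q_{Mesa} = q_{Kora}: the reaction function gives 1.25q_{Kora} = 50.5, hence q_{Kora} = 40.4.
P_{Kora} = 298 − 2·40.4 − 40.4 = 176.8.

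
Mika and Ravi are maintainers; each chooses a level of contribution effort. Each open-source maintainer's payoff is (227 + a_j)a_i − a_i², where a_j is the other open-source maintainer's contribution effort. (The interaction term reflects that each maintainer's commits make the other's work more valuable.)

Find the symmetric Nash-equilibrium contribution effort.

Mika's payoff is (227 + a_R)a_M − a_M².
∂π/∂a_M = 227 + a_R − 2a_M = 0, so a_M = 113.5 + 0.5a_R.
Setting a_M = a_R in the reaction function: a_M = 113.5 + 0.5a_M, so a_M = 113.5 / 0.5 = 227.

227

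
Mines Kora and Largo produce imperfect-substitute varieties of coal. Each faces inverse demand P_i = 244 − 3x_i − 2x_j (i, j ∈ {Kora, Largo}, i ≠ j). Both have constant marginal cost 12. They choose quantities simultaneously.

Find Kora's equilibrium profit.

2523

Mine Kora's profit: π = x_{Kora}(244 − 3x_{Kora} − 2x_{Largo}) − 12x_{Kora}.
∂π/∂x_{Kora} = 232 − 6x_{Kora} − 2x_{Largo} = 0 ⇒ x_{Kora} = 116/3 − (1/3)x_{Largo}.
The game is symmetric, so in equilibrium x_{Largo} = x_{Kora}: the reaction function gives (4/3)x_{Kora} = 116/3, hence x_{Kora} = 29.
P_{Kora} = 244 − 3·29 − 2·29 = 99.
Profit = (99 − 12)·29 = 2523.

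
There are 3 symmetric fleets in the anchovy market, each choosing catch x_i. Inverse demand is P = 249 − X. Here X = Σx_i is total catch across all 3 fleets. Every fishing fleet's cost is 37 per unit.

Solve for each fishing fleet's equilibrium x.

A representative fishing fleet's profit is π_i = x_i(249 − X) − 37x_i, with X = x_i + Σ_{j≠i} x_j.
First-order condition: 212 − 2x_i − Σ_{j≠i} x_j = 0.
In a symmetric equilibrium every fishing fleet chooses the same x, so Σ_{j≠i} x_j = 2x. The condition becomes 212 − 4x = 0, giving x = 212/4 = 53.

53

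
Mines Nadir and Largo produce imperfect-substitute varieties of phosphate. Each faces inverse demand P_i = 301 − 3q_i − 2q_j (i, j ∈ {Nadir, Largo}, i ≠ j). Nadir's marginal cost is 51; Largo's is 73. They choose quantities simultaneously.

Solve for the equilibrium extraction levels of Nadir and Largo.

32.625, 27.125

Mine Nadir's profit: π = q_{Nadir}(301 − 3q_{Nadir} − 2q_{Largo}) − 51q_{Nadir}.
∂π/∂q_{Nadir} = 250 − 6q_{Nadir} − 2q_{Largo} = 0 ⇒ q_{Nadir} = 125/3 − (1/3)q_{Largo}.
Similarly q_{Largo} = 38 − (1/3)q_{Nadir}.
Substituting the second reaction function into the first: q_{Nadir} = 125/3 − (1/3)(38 − (1/3)q_{Nadir}), which gives (8/9)q_{Nadir} = 29 ⇒ q_{Nadir} = 32.625.
Then q_{Largo} = 38 − (1/3)·32.625 = 27.125.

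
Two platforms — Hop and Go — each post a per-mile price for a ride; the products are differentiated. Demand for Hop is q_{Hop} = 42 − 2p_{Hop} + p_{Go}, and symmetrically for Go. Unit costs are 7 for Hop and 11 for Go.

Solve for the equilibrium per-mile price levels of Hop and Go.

19.2, 20.8

Hop's profit: π = (p_{Hop} − 7)(42 − 2p_{Hop} + p_{Go}).
∂π/∂p_{Hop} = 56 − 4p_{Hop} + p_{Go} = 0 ⇒ p_{Hop} = 14 + 0.25p_{Go}.
Similarly p_{Go} = 16 + 0.25p_{Hop}.
Solving the two reaction functions simultaneously: (1 − (0.25)(0.25))p_{Hop} = 14 + 0.25·16, so 0.9375p_{Hop} = 18 and p_{Hop} = 19.2.
Then p_{Go} = 16 + 0.25·19.2 = 20.8.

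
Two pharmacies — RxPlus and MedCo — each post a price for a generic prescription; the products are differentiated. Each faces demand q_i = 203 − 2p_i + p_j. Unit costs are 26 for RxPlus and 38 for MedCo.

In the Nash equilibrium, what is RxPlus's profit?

7344.72

RxPlus's profit: π = (p_{RxPlus} − 26)(203 − 2p_{RxPlus} + p_{MedCo}).
∂π/∂p_{RxPlus} = 255 − 4p_{RxPlus} + p_{MedCo} = 0 ⇒ p_{RxPlus} = 63.75 + 0.25p_{MedCo}.
Similarly p_{MedCo} = 69.75 + 0.25p_{RxPlus}.
Solving the two reaction functions simultaneously: (1 − (0.25)(0.25))p_{RxPlus} = 63.75 + 0.25·69.75, so 0.9375p_{RxPlus} = 81.1875 and p_{RxPlus} = 86.6.
Then p_{MedCo} = 69.75 + 0.25·86.6 = 91.4.
q_{RxPlus} = 203 − 2·86.6 + 91.4 = 121.2.
Profit = (86.6 − 26)·121.2 = 7344.72.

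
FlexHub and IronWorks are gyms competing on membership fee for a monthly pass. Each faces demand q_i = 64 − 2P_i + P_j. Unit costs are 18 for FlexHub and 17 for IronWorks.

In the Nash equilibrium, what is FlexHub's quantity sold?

30.4

FlexHub's profit: π = (P_{FlexHub} − 18)(64 − 2P_{FlexHub} + P_{IronWorks}).
∂π/∂P_{FlexHub} = 100 − 4P_{FlexHub} + P_{IronWorks} = 0 ⇒ P_{FlexHub} = 25 + 0.25P_{IronWorks}.
Similarly P_{IronWorks} = 24.5 + 0.25P_{FlexHub}.
Solving the two reaction functions simultaneously: (1 − (0.25)(0.25))P_{FlexHub} = 25 + 0.25·24.5, so 0.9375P_{FlexHub} = 31.125 and P_{FlexHub} = 33.2.
Then P_{IronWorks} = 24.5 + 0.25·33.2 = 32.8.
q_{FlexHub} = 64 − 2·33.2 + 32.8 = 30.4.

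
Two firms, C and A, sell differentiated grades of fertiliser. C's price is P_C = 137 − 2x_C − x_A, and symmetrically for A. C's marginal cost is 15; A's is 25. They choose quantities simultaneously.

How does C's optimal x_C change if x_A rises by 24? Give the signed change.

Firm C's profit: π = x_C(137 − 2x_C − x_A) − 15x_C.
∂π/∂x_C = 122 − 4x_C − x_A = 0 ⇒ x_C = 30.5 − 0.25x_A.
The reaction-function slope is −0.25, so a 24-unit rise in x_A moves x_C by −0.25 × 24 = −6. C's best response falls — the actions are strategic substitutes.

-6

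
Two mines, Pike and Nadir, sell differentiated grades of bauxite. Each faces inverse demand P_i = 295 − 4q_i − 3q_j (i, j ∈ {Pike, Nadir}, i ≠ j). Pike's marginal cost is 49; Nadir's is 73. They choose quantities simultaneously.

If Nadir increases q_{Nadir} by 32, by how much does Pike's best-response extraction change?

-12

Mine Pike's profit: π = q_{Pike}(295 − 4q_{Pike} − 3q_{Nadir}) − 49q_{Pike}.
∂π/∂q_{Pike} = 246 − 8q_{Pike} − 3q_{Nadir} = 0 ⇒ q_{Pike} = 30.75 − 0.375q_{Nadir}.
The reaction-function slope is −0.375, so a 32-unit rise in q_{Nadir} moves q_{Pike} by −0.375 × 32 = −12. Pike's best response falls — the actions are strategic substitutes.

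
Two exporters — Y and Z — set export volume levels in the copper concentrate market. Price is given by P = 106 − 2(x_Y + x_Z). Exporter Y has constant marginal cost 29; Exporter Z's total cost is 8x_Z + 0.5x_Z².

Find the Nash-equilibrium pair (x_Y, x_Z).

11.8125, 14.875

Exporter Y's profit: π = x_Y(106 − 2(x_Y + x_Z)) − 29x_Y.
∂π/∂x_Y = 77 − 4x_Y − 2x_Z = 0, so x_Y = 19.25 − 0.5x_Z.
For Z: ∂π/∂x_Z = 98 − 5x_Z − 2x_Y = 0 ⇒ x_Z = 19.6 − 0.4x_Y.
Substituting the second reaction function into the first: x_Y = 19.25 − 0.5(19.6 − 0.4x_Y), which gives 0.8x_Y = 9.45 ⇒ x_Y = 11.8125.
Then x_Z = 19.6 − 0.4·11.8125 = 14.875.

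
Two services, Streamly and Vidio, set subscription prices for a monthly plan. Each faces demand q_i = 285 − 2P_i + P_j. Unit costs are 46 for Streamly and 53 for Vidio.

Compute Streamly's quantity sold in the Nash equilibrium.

Streamly's profit: π = (P_{Streamly} − 46)(285 − 2P_{Streamly} + P_{Vidio}).
∂π/∂P_{Streamly} = 377 − 4P_{Streamly} + P_{Vidio} = 0 ⇒ P_{Streamly} = 94.25 + 0.25P_{Vidio}.
Similarly P_{Vidio} = 97.75 + 0.25P_{Streamly}.
Plugging P_{Vidio} into Streamly's best response: P_{Streamly} = 94.25 + 0.25(97.75 + 0.25P_{Streamly}) ⇒ 0.9375P_{Streamly} = 118.6875, so P_{Streamly} = 126.6.
Then P_{Vidio} = 97.75 + 0.25·126.6 = 129.4.
q_{Streamly} = 285 − 2·126.6 + 129.4 = 161.2.

161.2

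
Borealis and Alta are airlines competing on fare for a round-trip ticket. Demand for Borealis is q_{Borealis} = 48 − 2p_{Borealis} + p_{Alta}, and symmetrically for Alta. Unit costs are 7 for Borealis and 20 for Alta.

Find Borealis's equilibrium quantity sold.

Borealis's profit: π = (p_{Borealis} − 7)(48 − 2p_{Borealis} + p_{Alta}).
∂π/∂p_{Borealis} = 62 − 4p_{Borealis} + p_{Alta} = 0 ⇒ p_{Borealis} = 15.5 + 0.25p_{Alta}.
Similarly p_{Alta} = 22 + 0.25p_{Borealis}.
Substituting the second reaction function into the first: p_{Borealis} = 15.5 + 0.25(22 + 0.25p_{Borealis}), which gives 0.9375p_{Borealis} = 21 ⇒ p_{Borealis} = 22.4.
Then p_{Alta} = 22 + 0.25·22.4 = 27.6.
q_{Borealis} = 48 − 2·22.4 + 27.6 = 30.8.

30.8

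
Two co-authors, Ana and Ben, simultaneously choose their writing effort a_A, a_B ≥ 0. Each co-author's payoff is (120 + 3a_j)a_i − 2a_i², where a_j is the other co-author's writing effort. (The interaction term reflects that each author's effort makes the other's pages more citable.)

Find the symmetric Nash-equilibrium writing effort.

Ana's payoff is (120 + 3a_B)a_A − 2a_A².
∂π/∂a_A = 120 + 3a_B − 4a_A = 0, so a_A = 30 + 0.75a_B.
Setting a_A = a_B in the reaction function: a_A = 30 + 0.75a_A, so a_A = 30 / 0.25 = 120.

120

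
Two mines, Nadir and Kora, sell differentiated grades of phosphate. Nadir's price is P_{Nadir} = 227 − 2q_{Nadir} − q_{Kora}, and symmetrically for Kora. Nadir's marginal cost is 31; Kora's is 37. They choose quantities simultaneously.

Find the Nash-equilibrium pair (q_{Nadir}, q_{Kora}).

Mine Nadir's profit: π = q_{Nadir}(227 − 2q_{Nadir} − q_{Kora}) − 31q_{Nadir}.
∂π/∂q_{Nadir} = 196 − 4q_{Nadir} − q_{Kora} = 0 ⇒ q_{Nadir} = 49 − 0.25q_{Kora}.
Similarly q_{Kora} = 47.5 − 0.25q_{Nadir}.
Substituting the second reaction function into the first: q_{Nadir} = 49 − 0.25(47.5 − 0.25q_{Nadir}), which gives 0.9375q_{Nadir} = 37.125 ⇒ q_{Nadir} = 39.6.
Then q_{Kora} = 47.5 − 0.25·39.6 = 37.6.

39.6, 37.6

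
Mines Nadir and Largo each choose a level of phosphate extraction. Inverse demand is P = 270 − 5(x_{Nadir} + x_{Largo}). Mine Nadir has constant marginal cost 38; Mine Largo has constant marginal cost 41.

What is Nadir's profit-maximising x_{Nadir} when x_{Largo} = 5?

20.7

Mine Nadir's profit: π = x_{Nadir}(270 − 5(x_{Nadir} + x_{Largo})) − 38x_{Nadir}.
∂π/∂x_{Nadir} = 232 − 10x_{Nadir} − 5x_{Largo} = 0, so x_{Nadir} = 23.2 − 0.5x_{Largo}.
At x_{Largo} = 5: x_{Nadir} = 23.2 − 0.5·5 = 20.7.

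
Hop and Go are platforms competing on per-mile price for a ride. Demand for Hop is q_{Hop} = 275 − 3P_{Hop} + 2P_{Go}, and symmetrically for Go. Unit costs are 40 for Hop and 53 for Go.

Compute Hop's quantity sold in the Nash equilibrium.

Hop's profit: π = (P_{Hop} − 40)(275 − 3P_{Hop} + 2P_{Go}).
∂π/∂P_{Hop} = 395 − 6P_{Hop} + 2P_{Go} = 0 ⇒ P_{Hop} = 395/6 + (1/3)P_{Go}.
Similarly P_{Go} = 217/3 + (1/3)P_{Hop}.
Solving the two reaction functions simultaneously: (1 − (1/3)(1/3))P_{Hop} = 395/6 + (1/3)·(217/3), so (8/9)P_{Hop} = 1619/18 and P_{Hop} = 101.1875.
Then P_{Go} = 217/3 + (1/3)·101.1875 = 106.0625.
q_{Hop} = 275 − 3·101.1875 + 2·106.0625 = 183.5625.

183.5625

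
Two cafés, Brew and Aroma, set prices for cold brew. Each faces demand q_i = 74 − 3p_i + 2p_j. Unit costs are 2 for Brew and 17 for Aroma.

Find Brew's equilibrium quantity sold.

Brew's profit: π = (p_{Brew} − 2)(74 − 3p_{Brew} + 2p_{Aroma}).
∂π/∂p_{Brew} = 80 − 6p_{Brew} + 2p_{Aroma} = 0 ⇒ p_{Brew} = 40/3 + (1/3)p_{Aroma}.
Similarly p_{Aroma} = 125/6 + (1/3)p_{Brew}.
Substituting the second reaction function into the first: p_{Brew} = 40/3 + (1/3)(125/6 + (1/3)p_{Brew}), which gives (8/9)p_{Brew} = 365/18 ⇒ p_{Brew} = 22.8125.
Then p_{Aroma} = 125/6 + (1/3)·22.8125 = 28.4375.
q_{Brew} = 74 − 3·22.8125 + 2·28.4375 = 62.4375.

62.4375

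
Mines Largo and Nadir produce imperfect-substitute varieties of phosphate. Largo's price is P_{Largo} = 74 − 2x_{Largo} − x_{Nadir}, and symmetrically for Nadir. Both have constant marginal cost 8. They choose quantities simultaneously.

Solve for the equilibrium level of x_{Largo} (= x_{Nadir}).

13.2

Mine Largo's profit: π = x_{Largo}(74 − 2x_{Largo} − x_{Nadir}) − 8x_{Largo}.
∂π/∂x_{Largo} = 66 − 4x_{Largo} − x_{Nadir} = 0 ⇒ x_{Largo} = 16.5 − 0.25x_{Nadir}.
Setting x_{Largo} = x_{Nadir} in the reaction function: x_{Largo} = 16.5 − 0.25x_{Largo}, so x_{Largo} = 16.5 / 1.25 = 13.2.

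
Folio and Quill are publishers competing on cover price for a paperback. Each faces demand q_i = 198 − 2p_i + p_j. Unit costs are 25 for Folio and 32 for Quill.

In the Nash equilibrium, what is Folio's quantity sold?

Folio's profit: π = (p_{Folio} − 25)(198 − 2p_{Folio} + p_{Quill}).
∂π/∂p_{Folio} = 248 − 4p_{Folio} + p_{Quill} = 0 ⇒ p_{Folio} = 62 + 0.25p_{Quill}.
Similarly p_{Quill} = 65.5 + 0.25p_{Folio}.
Solving the two reaction functions simultaneously: (1 − (0.25)(0.25))p_{Folio} = 62 + 0.25·65.5, so 0.9375p_{Folio} = 78.375 and p_{Folio} = 83.6.
Then p_{Quill} = 65.5 + 0.25·83.6 = 86.4.
q_{Folio} = 198 − 2·83.6 + 86.4 = 117.2.

117.2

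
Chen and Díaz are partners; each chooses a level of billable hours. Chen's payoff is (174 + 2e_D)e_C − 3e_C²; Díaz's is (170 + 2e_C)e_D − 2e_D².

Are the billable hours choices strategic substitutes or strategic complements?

strategic complements

Expanding Chen's payoff: 174e_C + 2e_De_C − 3e_C².
∂π/∂e_C = 174 + 2e_D − 6e_C = 0, so e_C = 29 + (1/3)e_D.
The best-response slope de_C/de_D = 1/3 > 0: the reaction function is upward-sloping, so the choices are strategic complements.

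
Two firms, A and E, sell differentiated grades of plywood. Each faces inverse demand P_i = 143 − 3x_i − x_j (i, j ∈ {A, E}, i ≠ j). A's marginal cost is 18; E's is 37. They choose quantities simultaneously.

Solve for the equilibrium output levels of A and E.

Firm A's profit: π = x_A(143 − 3x_A − x_E) − 18x_A.
∂π/∂x_A = 125 − 6x_A − x_E = 0 ⇒ x_A = 125/6 − (1/6)x_E.
Similarly x_E = 53/3 − (1/6)x_A.
Solving the two reaction functions simultaneously: (1 − (−1/6)(−1/6))x_A = 125/6 − (1/6)·(53/3), so (35/36)x_A = 161/9 and x_A = 18.4.
Then x_E = 53/3 − (1/6)·18.4 = 14.6.

18.4, 14.6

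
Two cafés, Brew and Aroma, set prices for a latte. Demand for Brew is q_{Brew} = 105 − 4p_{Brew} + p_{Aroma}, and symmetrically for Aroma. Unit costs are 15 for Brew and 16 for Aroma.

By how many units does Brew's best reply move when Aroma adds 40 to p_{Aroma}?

Brew's profit: π = (p_{Brew} − 15)(105 − 4p_{Brew} + p_{Aroma}).
∂π/∂p_{Brew} = 165 − 8p_{Brew} + p_{Aroma} = 0 ⇒ p_{Brew} = 20.625 + 0.125p_{Aroma}.
The reaction-function slope is 0.125, so a 40-unit rise in p_{Aroma} moves p_{Brew} by 0.125 × 40 = 5. Brew's best response rises — the actions are strategic complements.

5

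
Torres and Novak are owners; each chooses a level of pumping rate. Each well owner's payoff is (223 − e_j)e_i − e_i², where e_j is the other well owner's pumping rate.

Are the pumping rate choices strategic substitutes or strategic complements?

Torres's payoff is (223 − e_N)e_T − e_T².
∂π/∂e_T = 223 − e_N − 2e_T = 0, so e_T = 111.5 − 0.5e_N.
The best-response slope de_T/de_N = −0.5 < 0: the reaction function is downward-sloping, so the choices are strategic substitutes.

strategic substitutes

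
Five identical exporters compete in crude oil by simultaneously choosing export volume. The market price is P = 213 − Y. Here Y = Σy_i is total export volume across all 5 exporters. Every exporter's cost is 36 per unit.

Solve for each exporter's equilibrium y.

29.5

A representative exporter's profit is π_i = y_i(213 − Y) − 36y_i, with Y = y_i + Σ_{j≠i} y_j.
First-order condition: 177 − 2y_i − Σ_{j≠i} y_j = 0.
In a symmetric equilibrium every exporter chooses the same y, so Σ_{j≠i} y_j = 4y. The condition becomes 177 − 6y = 0, giving y = 177/6 = 29.5.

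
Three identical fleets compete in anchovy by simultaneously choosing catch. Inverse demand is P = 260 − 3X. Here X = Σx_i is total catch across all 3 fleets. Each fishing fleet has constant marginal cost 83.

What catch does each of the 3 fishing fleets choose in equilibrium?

A representative fishing fleet's profit is π_i = x_i(260 − 3X) − 83x_i, with X = x_i + Σ_{j≠i} x_j.
First-order condition: 177 − 6x_i − 3Σ_{j≠i} x_j = 0.
With identical fishing fleets, set every x_j = x: then 177 − 6x − 6x = 0, i.e. x = 177/12 = 14.75.

14.75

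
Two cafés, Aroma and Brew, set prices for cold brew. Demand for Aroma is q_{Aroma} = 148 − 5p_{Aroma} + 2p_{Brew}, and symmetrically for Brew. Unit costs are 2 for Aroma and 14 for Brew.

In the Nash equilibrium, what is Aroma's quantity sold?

Aroma's profit: π = (p_{Aroma} − 2)(148 − 5p_{Aroma} + 2p_{Brew}).
∂π/∂p_{Aroma} = 158 − 10p_{Aroma} + 2p_{Brew} = 0 ⇒ p_{Aroma} = 15.8 + 0.2p_{Brew}.
Similarly p_{Brew} = 21.8 + 0.2p_{Aroma}.
Plugging p_{Brew} into Aroma's best response: p_{Aroma} = 15.8 + 0.2(21.8 + 0.2p_{Aroma}) ⇒ 0.96p_{Aroma} = 20.16, so p_{Aroma} = 21.
Then p_{Brew} = 21.8 + 0.2·21 = 26.
q_{Aroma} = 148 − 5·21 + 2·26 = 95.

95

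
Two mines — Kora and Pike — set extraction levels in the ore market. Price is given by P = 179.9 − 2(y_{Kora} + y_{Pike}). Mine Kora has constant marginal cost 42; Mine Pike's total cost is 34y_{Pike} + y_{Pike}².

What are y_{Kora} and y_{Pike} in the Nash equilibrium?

26.78, 15.39

Mine Kora's profit: π = y_{Kora}(179.9 − 2(y_{Kora} + y_{Pike})) − 42y_{Kora}.
∂π/∂y_{Kora} = 137.9 − 4y_{Kora} − 2y_{Pike} = 0, so y_{Kora} = 34.475 − 0.5y_{Pike}.
For Pike: ∂π/∂y_{Pike} = 145.9 − 6y_{Pike} − 2y_{Kora} = 0 ⇒ y_{Pike} = 1459/60 − (1/3)y_{Kora}.
Solving the two reaction functions simultaneously: (1 − (−0.5)(−1/3))y_{Kora} = 34.475 − 0.5·(1459/60), so (5/6)y_{Kora} = 1339/60 and y_{Kora} = 26.78.
Then y_{Pike} = 1459/60 − (1/3)·26.78 = 15.39.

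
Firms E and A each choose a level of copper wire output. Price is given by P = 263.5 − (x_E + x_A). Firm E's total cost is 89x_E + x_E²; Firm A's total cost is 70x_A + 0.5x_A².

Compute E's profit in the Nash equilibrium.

1800

Firm E's profit: π = x_E(263.5 − (x_E + x_A)) − 89x_E − x_E².
∂π/∂x_E = 174.5 − 4x_E − x_A = 0, so x_E = 43.625 − 0.25x_A.
For A: ∂π/∂x_A = 193.5 − 3x_A − x_E = 0 ⇒ x_A = 64.5 − (1/3)x_E.
Substituting the second reaction function into the first: x_E = 43.625 − 0.25(64.5 − (1/3)x_E), which gives (11/12)x_E = 27.5 ⇒ x_E = 30.
Then x_A = 64.5 − (1/3)·30 = 54.5.
Price P = 263.5 − 84.5 = 179.
E's profit: (179 − 89)·30 − (30)² = 1800.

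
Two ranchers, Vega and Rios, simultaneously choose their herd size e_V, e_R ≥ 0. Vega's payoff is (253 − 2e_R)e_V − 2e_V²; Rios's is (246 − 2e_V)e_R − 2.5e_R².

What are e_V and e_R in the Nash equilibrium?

48.3125, 29.875

Expanding Vega's payoff: 253e_V − 2e_Re_V − 2e_V².
∂π/∂e_V = 253 − 2e_R − 4e_V = 0, so e_V = 63.25 − 0.5e_R.
Likewise for Rios: e_R = 49.2 − 0.4e_V.
Solving the two reaction functions simultaneously: (1 − (−0.5)(−0.4))e_V = 63.25 − 0.5·49.2, so 0.8e_V = 38.65 and e_V = 48.3125.
Then e_R = 49.2 − 0.4·48.3125 = 29.875.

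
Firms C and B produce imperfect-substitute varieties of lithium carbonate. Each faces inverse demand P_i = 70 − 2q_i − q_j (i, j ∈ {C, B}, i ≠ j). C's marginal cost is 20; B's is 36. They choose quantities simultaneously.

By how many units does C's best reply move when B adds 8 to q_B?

-2

Firm C's profit: π = q_C(70 − 2q_C − q_B) − 20q_C.
∂π/∂q_C = 50 − 4q_C − q_B = 0 ⇒ q_C = 12.5 − 0.25q_B.
The reaction-function slope is −0.25, so an 8-unit rise in q_B moves q_C by −0.25 × 8 = −2. C's best response falls — the actions are strategic substitutes.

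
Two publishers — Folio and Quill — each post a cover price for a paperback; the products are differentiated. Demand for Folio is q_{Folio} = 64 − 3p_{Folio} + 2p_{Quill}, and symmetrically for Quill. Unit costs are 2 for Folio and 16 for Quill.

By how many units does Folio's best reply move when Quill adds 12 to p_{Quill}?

Folio's profit: π = (p_{Folio} − 2)(64 − 3p_{Folio} + 2p_{Quill}).
∂π/∂p_{Folio} = 70 − 6p_{Folio} + 2p_{Quill} = 0 ⇒ p_{Folio} = 35/3 + (1/3)p_{Quill}.
The reaction-function slope is 1/3, so a 12-unit rise in p_{Quill} moves p_{Folio} by 1/3 × 12 = 4. Folio's best response rises — the actions are strategic complements.

4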